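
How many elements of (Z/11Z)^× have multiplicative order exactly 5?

φ(11) = 11 − 1 = 10 = 2 · 5.
Since (Z/11Z)^× is cyclic of order 10, the number of elements of order d is φ(d) when d | 10 and 0 otherwise.
5 | 10, and φ(5) = 5 − 1 = 4.

4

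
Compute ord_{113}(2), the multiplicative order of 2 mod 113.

28

Since 2 ∈ (Z/113Z)^×, its order divides φ(113) = 113 − 1 = 112 = 2^4 · 7.
Divisors of 112: 1, 2, 4, 7, 8, 14, 16, 28, 56, 112.
Compute 2^d (mod 113) for the divisors d until we hit 1:
2^1 ≡ 2 (mod 113)
2^2 ≡ 4 (mod 113)
2^4 ≡ 16 (mod 113)
2^7 ≡ 15 (mod 113)
2^8 ≡ 30 (mod 113)
2^14 ≡ 112 (mod 113)
2^16 ≡ 109 (mod 113)
2^28 ≡ 1 (mod 113) ✓
Hence ord(2) = 28.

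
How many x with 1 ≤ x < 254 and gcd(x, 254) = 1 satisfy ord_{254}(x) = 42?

φ(254) = φ(2)·φ(127) = 1·126 = 126 = 2 · 3^2 · 7.
Since (Z/254Z)^× is cyclic of order 126, the number of elements of order d is φ(d) when d | 126 and 0 otherwise.
42 = 2 · 3 · 7 divides 126, and φ(42) = 12.

12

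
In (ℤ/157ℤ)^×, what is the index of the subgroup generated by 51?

2

By Lagrange's theorem, ord_157(51) divides φ(157) = 157 − 1 = 156 = 2^2 · 3 · 13.
Divisors of 156: 1, 2, 3, 4, 6, 12, 13, 26, 39, 52, 78, 156.
Test each divisor d:
51^1 ≡ 51 (mod 157)
51^2 ≡ 89 (mod 157)
51^3 ≡ 143 (mod 157)
51^4 ≡ 71 (mod 157)
51^6 ≡ 39 (mod 157)
51^12 ≡ 108 (mod 157)
51^13 ≡ 13 (mod 157)
51^26 ≡ 12 (mod 157)
51^39 ≡ 156 (mod 157)
51^52 ≡ 144 (mod 157)
51^78 ≡ 1 (mod 157) ✓
Thus |⟨51⟩| = ord(51) = 78.
[(Z/157Z)^× : ⟨51⟩] = 156/78 = 2.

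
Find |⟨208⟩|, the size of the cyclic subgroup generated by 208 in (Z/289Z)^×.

The order of 208 must divide φ(289) = φ(17^2) = 17·(17−1) = 272 = 2^4 · 17.
Divisors of 272: 1, 2, 4, 8, 16, 17, 34, 68, 136, 272.
Check 208^d mod 289 for each divisor in increasing order:
208^1 ≡ 208
208^2 ≡ 203
208^4 ≡ 171
208^8 ≡ 52
208^16 ≡ 103
208^17 ≡ 38
208^34 ≡ 288
208^68 ≡ 1
So ord_289(208) = 68.

68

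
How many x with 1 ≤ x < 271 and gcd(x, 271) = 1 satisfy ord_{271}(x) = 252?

0

φ(271) = 271 − 1 = 270 = 2 · 3^3 · 5.
(Z/271Z)^× is cyclic (|G| = 270); a cyclic group of order m has exactly φ(d) elements of each order d | m, and none otherwise.
Here 270 is not a multiple of 252, so there are no elements of order 252.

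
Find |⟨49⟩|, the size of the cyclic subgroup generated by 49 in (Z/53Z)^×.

13

By Lagrange's theorem, ord_53(49) divides φ(53) = 53 − 1 = 52 = 2^2 · 13.
Divisors of 52: 1, 2, 4, 13, 26, 52.
Compute 49^d (mod 53) for the divisors d until we hit 1:
49^1 ≡ 49 (mod 53)
49^2 ≡ 16 (mod 53)
49^4 ≡ 44 (mod 53)
49^13 ≡ 1 (mod 53) ✓
Hence ord(49) = 13.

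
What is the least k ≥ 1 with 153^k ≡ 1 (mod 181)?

180

Since 153 ∈ (Z/181Z)^×, its order divides φ(181) = 181 − 1 = 180 = 2^2 · 3^2 · 5.
Divisors of 180: 1, 2, 3, 4, 5, 6, 9, 10, 12, 15, 18, 20, 30, 36, 45, 60, 90, 180.
Compute 153^d (mod 181) for the divisors d until we hit 1:
153^1 ≡ 153 (mod 181)
153^2 ≡ 60 (mod 181)
153^3 ≡ 130 (mod 181)
153^4 ≡ 161 (mod 181)
153^5 ≡ 17 (mod 181)
153^6 ≡ 67 (mod 181)
153^9 ≡ 22 (mod 181)
153^10 ≡ 108 (mod 181)
153^12 ≡ 145 (mod 181)
153^15 ≡ 26 (mod 181)
153^18 ≡ 122 (mod 181)
153^20 ≡ 80 (mod 181)
153^30 ≡ 133 (mod 181)
153^36 ≡ 42 (mod 181)
153^45 ≡ 19 (mod 181)
153^60 ≡ 132 (mod 181)
153^90 ≡ 180 (mod 181)
153^180 ≡ 1 (mod 181) ✓
Hence ord(153) = 180.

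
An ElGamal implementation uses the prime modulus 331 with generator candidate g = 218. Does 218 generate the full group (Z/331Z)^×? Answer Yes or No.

φ(331) = 331 − 1 = 330 = 2 · 3 · 5 · 11.
It suffices to check that the order of 218 is not a proper divisor of 330: compute 218^(330/q) for q ∈ {2, 3, 5, 11}.
218^165 ≡ 330 (mod 331)  [q = 2: ≢ 1 ✓]
218^110 ≡ 31 (mod 331)  [q = 3: ≢ 1 ✓]
218^66 ≡ 124 (mod 331)  [q = 5: ≢ 1 ✓]
218^30 ≡ 293 (mod 331)  [q = 11: ≢ 1 ✓]
Every test exponent gives a nontrivial residue, hence 218 generates the full group.

Yes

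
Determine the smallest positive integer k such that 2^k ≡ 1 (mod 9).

6

Since 2 ∈ (Z/9Z)^×, its order divides φ(9) = φ(3^2) = 3·(3−1) = 6 = 2 · 3.
Divisors of 6: 1, 2, 3, 6.
Check 2^d mod 9 for each divisor in increasing order:
2^1 ≡ 2 (mod 9)
2^2 ≡ 4 (mod 9)
2^3 ≡ 8 (mod 9)
2^6 ≡ 1 (mod 9) ✓
So ord_9(2) = 6.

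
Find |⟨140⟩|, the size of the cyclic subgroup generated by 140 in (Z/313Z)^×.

ord(140) | φ(313) = 313 − 1 = 312 = 2^3 · 3 · 13.
Divisors of 312: 1, 2, 3, 4, 6, 8, 12, 13, 24, 26, 39, 52, 78, 104, 156, 312.
Compute 140^d (mod 313) for the divisors d until we hit 1:
140^1 ≡ 140 (mod 313)
140^2 ≡ 194 (mod 313)
140^3 ≡ 242 (mod 313)
140^4 ≡ 76 (mod 313)
140^6 ≡ 33 (mod 313)
140^8 ≡ 142 (mod 313)
140^12 ≡ 150 (mod 313)
140^13 ≡ 29 (mod 313)
140^24 ≡ 277 (mod 313)
140^26 ≡ 215 (mod 313)
140^39 ≡ 288 (mod 313)
140^52 ≡ 214 (mod 313)
140^78 ≡ 312 (mod 313)
140^104 ≡ 98 (mod 313)
140^156 ≡ 1 (mod 313) ✓
Therefore the multiplicative order of 140 modulo 313 is 156.

156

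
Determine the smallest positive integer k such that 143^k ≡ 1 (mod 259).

36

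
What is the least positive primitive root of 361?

φ(361) = φ(19^2) = 19·(19−1) = 342 = 2 · 3^2 · 19.
Test candidates g = 2, 3, … against the prime factors q ∈ {2, 3, 19} of φ(361): g is a generator iff g^(342/q) ≢ 1 for every such q.
g = 2: 2^171 ≡ 360; 2^114 ≡ 292; 2^18 ≡ 58 — none is 1, so 2 is a primitive root.
The smallest primitive root modulo 361 is 2.

2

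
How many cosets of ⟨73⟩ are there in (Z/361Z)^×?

2

The order of 73 must divide φ(361) = φ(19^2) = 19·(19−1) = 342 = 2 · 3^2 · 19.
Divisors of 342: 1, 2, 3, 6, 9, 18, 19, 38, 57, 114, 171, 342.
Check 73^d mod 361 for each divisor in increasing order:
73^1 ≡ 73 (mod 361)
73^2 ≡ 275 (mod 361)
73^3 ≡ 220 (mod 361)
73^6 ≡ 26 (mod 361)
73^9 ≡ 305 (mod 361)
73^18 ≡ 248 (mod 361)
73^19 ≡ 54 (mod 361)
73^38 ≡ 28 (mod 361)
73^57 ≡ 68 (mod 361)
73^114 ≡ 292 (mod 361)
73^171 ≡ 1 (mod 361) ✓
Thus |⟨73⟩| = ord(73) = 171.
[(Z/361Z)^× : ⟨73⟩] = 342/171 = 2.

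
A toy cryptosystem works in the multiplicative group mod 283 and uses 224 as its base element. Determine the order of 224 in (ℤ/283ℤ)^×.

282

By Lagrange's theorem, ord_283(224) divides φ(283) = 283 − 1 = 282 = 2 · 3 · 47.
Divisors of 282: 1, 2, 3, 6, 47, 94, 141, 282.
Compute 224^d (mod 283) for the divisors d until we hit 1:
224^1 ≡ 224 (mod 283)
224^2 ≡ 85 (mod 283)
224^3 ≡ 79 (mod 283)
224^6 ≡ 15 (mod 283)
224^47 ≡ 45 (mod 283)
224^94 ≡ 44 (mod 283)
224^141 ≡ 282 (mod 283)
224^282 ≡ 1 (mod 283) ✓
So ord_283(224) = 282.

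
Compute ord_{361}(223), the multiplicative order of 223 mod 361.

By Lagrange's theorem, ord_361(223) divides φ(361) = φ(19^2) = 19·(19−1) = 342 = 2 · 3^2 · 19.
Divisors of 342: 1, 2, 3, 6, 9, 18, 19, 38, 57, 114, 171, 342.
Evaluate successive powers at the divisors of 342:
223^1 ≡ 223 (mod 361)
223^2 ≡ 272 (mod 361)
223^3 ≡ 8 (mod 361)
223^6 ≡ 64 (mod 361)
223^9 ≡ 151 (mod 361)
223^18 ≡ 58 (mod 361)
223^19 ≡ 299 (mod 361)
223^38 ≡ 234 (mod 361)
223^57 ≡ 293 (mod 361)
223^114 ≡ 292 (mod 361)
223^171 ≡ 360 (mod 361)
223^342 ≡ 1 (mod 361) ✓
Hence ord(223) = 342.

342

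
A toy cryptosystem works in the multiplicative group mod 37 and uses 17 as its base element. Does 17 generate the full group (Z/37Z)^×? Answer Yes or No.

Yes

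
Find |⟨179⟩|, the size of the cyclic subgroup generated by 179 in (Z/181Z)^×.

Since 179 ∈ (Z/181Z)^×, its order divides φ(181) = 181 − 1 = 180 = 2^2 · 3^2 · 5.
Divisors of 180: 1, 2, 3, 4, 5, 6, 9, 10, 12, 15, 18, 20, 30, 36, 45, 60, 90, 180.
Compute 179^d (mod 181) for the divisors d until we hit 1:
179^1 ≡ 179 (mod 181)
179^2 ≡ 4 (mod 181)
179^3 ≡ 173 (mod 181)
179^4 ≡ 16 (mod 181)
179^5 ≡ 149 (mod 181)
179^6 ≡ 64 (mod 181)
179^9 ≡ 31 (mod 181)
179^10 ≡ 119 (mod 181)
179^12 ≡ 114 (mod 181)
179^15 ≡ 174 (mod 181)
179^18 ≡ 56 (mod 181)
179^20 ≡ 43 (mod 181)
179^30 ≡ 49 (mod 181)
179^36 ≡ 59 (mod 181)
179^45 ≡ 19 (mod 181)
179^60 ≡ 48 (mod 181)
179^90 ≡ 180 (mod 181)
179^180 ≡ 1 (mod 181) ✓
The smallest such exponent is 180, so the order of 179 is 180.

180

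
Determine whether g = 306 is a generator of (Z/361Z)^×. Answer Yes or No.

Yes

φ(361) = φ(19^2) = 19·(19−1) = 342 = 2 · 3^2 · 19.
It suffices to check that the order of 306 is not a proper divisor of 342: compute 306^(342/q) for q ∈ {2, 3, 19}.
306^171 ≡ 360 (mod 361)  [q = 2: ≢ 1 ✓]
306^114 ≡ 292 (mod 361)  [q = 3: ≢ 1 ✓]
306^18 ≡ 267 (mod 361)  [q = 19: ≢ 1 ✓]
None equal 1, so ord_361(306) = 342: 306 is a primitive root.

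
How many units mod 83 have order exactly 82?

40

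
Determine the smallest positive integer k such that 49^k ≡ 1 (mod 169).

Since 49 ∈ (Z/169Z)^×, its order divides φ(169) = φ(13^2) = 13·(13−1) = 156 = 2^2 · 3 · 13.
Divisors of 156: 1, 2, 3, 4, 6, 12, 13, 26, 39, 52, 78, 156.
Check 49^d mod 169 for each divisor in increasing order:
49^1 ≡ 49 (mod 169)
49^2 ≡ 35 (mod 169)
49^3 ≡ 25 (mod 169)
49^4 ≡ 42 (mod 169)
49^6 ≡ 118 (mod 169)
49^12 ≡ 66 (mod 169)
49^13 ≡ 23 (mod 169)
49^26 ≡ 22 (mod 169)
49^39 ≡ 168 (mod 169)
49^52 ≡ 146 (mod 169)
49^78 ≡ 1 (mod 169) ✓
Hence ord(49) = 78.

78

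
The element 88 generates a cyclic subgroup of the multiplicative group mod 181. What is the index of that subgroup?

The order of 88 must divide φ(181) = 181 − 1 = 180 = 2^2 · 3^2 · 5.
Divisors of 180: 1, 2, 3, 4, 5, 6, 9, 10, 12, 15, 18, 20, 30, 36, 45, 60, 90, 180.
Compute 88^d (mod 181) for the divisors d until we hit 1:
88^1 ≡ 88 (mod 181)
88^2 ≡ 142 (mod 181)
88^3 ≡ 7 (mod 181)
88^4 ≡ 73 (mod 181)
88^5 ≡ 89 (mod 181)
88^6 ≡ 49 (mod 181)
88^9 ≡ 162 (mod 181)
88^10 ≡ 138 (mod 181)
88^12 ≡ 48 (mod 181)
88^15 ≡ 155 (mod 181)
88^18 ≡ 180 (mod 181)
88^20 ≡ 39 (mod 181)
88^30 ≡ 133 (mod 181)
88^36 ≡ 1 (mod 181) ✓
So ord_181(88) = 36, hence |⟨88⟩| = 36.
[(Z/181Z)^× : ⟨88⟩] = 180/36 = 5.

5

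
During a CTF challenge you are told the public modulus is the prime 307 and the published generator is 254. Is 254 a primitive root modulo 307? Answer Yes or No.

No

φ(307) = 307 − 1 = 306 = 2 · 3^2 · 17.
Test 254^(306/q) mod 307 for each prime factor q of 306:
254^153 ≡ 306 (mod 307)  [q = 2: ≢ 1 ✓]
254^102 ≡ 289 (mod 307)  [q = 3: ≢ 1 ✓]
254^18 ≡ 1 (mod 307)  [q = 17: ≡ 1 ✗]
The check at q = 17 fails, so 254 generates a proper subgroup.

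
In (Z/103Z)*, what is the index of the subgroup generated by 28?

ord(28) | φ(103) = 103 − 1 = 102 = 2 · 3 · 17.
Divisors of 102: 1, 2, 3, 6, 17, 34, 51, 102.
Evaluate successive powers at the divisors of 102:
28^1 ≡ 28 (mod 103)
28^2 ≡ 63 (mod 103)
28^3 ≡ 13 (mod 103)
28^6 ≡ 66 (mod 103)
28^17 ≡ 56 (mod 103)
28^34 ≡ 46 (mod 103)
28^51 ≡ 1 (mod 103) ✓
The order of 28 is 51, so the subgroup it generates has 51 elements.
Index = |(Z/103Z)^×| / |⟨28⟩| = 102 / 51 = 2.

2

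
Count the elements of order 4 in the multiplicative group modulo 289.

φ(289) = φ(17^2) = 17·(17−1) = 272 = 2^4 · 17.
(Z/289Z)^× is cyclic (|G| = 272); a cyclic group of order m has exactly φ(d) elements of each order d | m, and none otherwise.
4 = 2^2 divides 272, and φ(4) = 2.

2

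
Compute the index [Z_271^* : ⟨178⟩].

30

ord(178) | φ(271) = 271 − 1 = 270 = 2 · 3^3 · 5.
Divisors of 270: 1, 2, 3, 5, 6, 9, 10, 15, 18, 27, 30, 45, 54, 90, 135, 270.
Check 178^d mod 271 for each divisor in increasing order:
178^1 ≡ 178 (mod 271)
178^2 ≡ 248 (mod 271)
178^3 ≡ 242 (mod 271)
178^5 ≡ 125 (mod 271)
178^6 ≡ 28 (mod 271)
178^9 ≡ 1 (mod 271) ✓
The order of 178 is 9, so the subgroup it generates has 9 elements.
The index is φ(271) / ord(178) = 270 / 9 = 30.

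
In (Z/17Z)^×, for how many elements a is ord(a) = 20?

φ(17) = 17 − 1 = 16 = 2^4.
(Z/17Z)^× is cyclic (|G| = 16); a cyclic group of order m has exactly φ(d) elements of each order d | m, and none otherwise.
20 does not divide 16, so no element of (Z/17Z)^× has order 20.

0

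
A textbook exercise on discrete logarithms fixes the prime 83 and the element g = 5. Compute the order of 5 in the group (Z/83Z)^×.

82

ord(5) | φ(83) = 83 − 1 = 82 = 2 · 41.
Divisors of 82: 1, 2, 41, 82.
Check 5^d mod 83 for each divisor in increasing order:
5^1 ≡ 5 (mod 83)
5^2 ≡ 25 (mod 83)
5^41 ≡ 82 (mod 83)
5^82 ≡ 1 (mod 83) ✓
The smallest such exponent is 82, so the order of 5 is 82.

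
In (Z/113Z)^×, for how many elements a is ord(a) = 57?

0

φ(113) = 113 − 1 = 112 = 2^4 · 7.
In a cyclic group of order 112, there are φ(d) elements of order d for each divisor d of 112, and zero for non-divisors.
57 does not divide 112, so no element of (Z/113Z)^× has order 57.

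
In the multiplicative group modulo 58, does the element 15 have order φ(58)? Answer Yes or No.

φ(58) = φ(2)·φ(29) = 1·28 = 28 = 2^2 · 7.
It suffices to check that the order of 15 is not a proper divisor of 28: compute 15^(28/q) for q ∈ {2, 7}.
15^14 ≡ 57 (mod 58)  [q = 2: ≢ 1 ✓]
15^4 ≡ 49 (mod 58)  [q = 7: ≢ 1 ✓]
None equal 1, so ord_58(15) = 28: 15 is a primitive root.

Yes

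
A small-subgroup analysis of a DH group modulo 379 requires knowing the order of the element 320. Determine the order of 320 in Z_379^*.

63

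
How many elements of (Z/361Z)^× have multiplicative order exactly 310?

0

φ(361) = φ(19^2) = 19·(19−1) = 342 = 2 · 3^2 · 19.
In a cyclic group of order 342, there are φ(d) elements of order d for each divisor d of 342, and zero for non-divisors.
Since 310 ∤ 342, the count is 0.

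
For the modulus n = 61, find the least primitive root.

φ(61) = 61 − 1 = 60 = 2^2 · 3 · 5.
g is a primitive root iff g^(60/q) ≢ 1 (mod 61) for each prime q ∈ {2, 3, 5}.
g = 2: 2^30 ≡ 60; 2^20 ≡ 47; 2^12 ≡ 9 — none is 1, so 2 is a primitive root.
So 2 is the smallest generator of (Z/61Z)^×.

2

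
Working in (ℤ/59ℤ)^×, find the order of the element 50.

ord(50) | φ(59) = 59 − 1 = 58 = 2 · 29.
Divisors of 58: 1, 2, 29, 58.
Evaluate successive powers at the divisors of 58:
50^1 ≡ 50 (mod 59)
50^2 ≡ 22 (mod 59)
50^29 ≡ 58 (mod 59)
50^58 ≡ 1 (mod 59) ✓
So ord_59(50) = 58.

58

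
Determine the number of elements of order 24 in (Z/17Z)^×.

0

φ(17) = 17 − 1 = 16 = 2^4.
Since (Z/17Z)^× is cyclic of order 16, the number of elements of order d is φ(d) when d | 16 and 0 otherwise.
24 does not divide 16, so no element of (Z/17Z)^× has order 24.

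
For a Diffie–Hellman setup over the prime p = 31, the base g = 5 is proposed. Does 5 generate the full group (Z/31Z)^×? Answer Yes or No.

No

φ(31) = 31 − 1 = 30 = 2 · 3 · 5.
It suffices to check that the order of 5 is not a proper divisor of 30: compute 5^(30/q) for q ∈ {2, 3, 5}.
5^15 ≡ 1 (mod 31)  [q = 2: ≡ 1 ✗]
5^10 ≡ 5 (mod 31)  [q = 3: ≢ 1 ✓]
5^6 ≡ 1 (mod 31)  [q = 5: ≡ 1 ✗]
Since 5^15 ≡ 1, the order of 5 divides 15 < 30, so 5 is not a primitive root.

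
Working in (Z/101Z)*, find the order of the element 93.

ord(93) | φ(101) = 101 − 1 = 100 = 2^2 · 5^2.
Divisors of 100: 1, 2, 4, 5, 10, 20, 25, 50, 100.
Check 93^d mod 101 for each divisor in increasing order:
93^1 ≡ 93 (mod 101)
93^2 ≡ 64 (mod 101)
93^4 ≡ 56 (mod 101)
93^5 ≡ 57 (mod 101)
93^10 ≡ 17 (mod 101)
93^20 ≡ 87 (mod 101)
93^25 ≡ 10 (mod 101)
93^50 ≡ 100 (mod 101)
93^100 ≡ 1 (mod 101) ✓
The smallest such exponent is 100, so the order of 93 is 100.

100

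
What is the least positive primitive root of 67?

φ(67) = 67 − 1 = 66 = 2 · 3 · 11.
g is a primitive root iff g^(66/q) ≢ 1 (mod 67) for each prime q ∈ {2, 3, 11}.
g = 2: 2^33 ≡ 66; 2^22 ≡ 37; 2^6 ≡ 64 — none is 1, so 2 is a primitive root.
Hence the least primitive root of 67 is 2.

2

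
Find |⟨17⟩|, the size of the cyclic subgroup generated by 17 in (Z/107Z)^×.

ord(17) | φ(107) = 107 − 1 = 106 = 2 · 53.
Divisors of 106: 1, 2, 53, 106.
Check 17^d mod 107 for each divisor in increasing order:
17^1 ≡ 17 (mod 107)
17^2 ≡ 75 (mod 107)
17^53 ≡ 106 (mod 107)
17^106 ≡ 1 (mod 107) ✓
So ord_107(17) = 106.

106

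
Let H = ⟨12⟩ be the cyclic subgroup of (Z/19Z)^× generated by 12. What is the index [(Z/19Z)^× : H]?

By Lagrange's theorem, ord_19(12) divides φ(19) = 19 − 1 = 18 = 2 · 3^2.
Divisors of 18: 1, 2, 3, 6, 9, 18.
Compute 12^d (mod 19) for the divisors d until we hit 1:
12^1 ≡ 12 (mod 19)
12^2 ≡ 11 (mod 19)
12^3 ≡ 18 (mod 19)
12^6 ≡ 1 (mod 19) ✓
So ord_19(12) = 6, hence |⟨12⟩| = 6.
The index is φ(19) / ord(12) = 18 / 6 = 3.

3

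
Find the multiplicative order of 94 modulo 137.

136

By Lagrange's theorem, ord_137(94) divides φ(137) = 137 − 1 = 136 = 2^3 · 17.
Divisors of 136: 1, 2, 4, 8, 17, 34, 68, 136.
Test each divisor d:
94^1 ≡ 94 (mod 137)
94^2 ≡ 68 (mod 137)
94^4 ≡ 103 (mod 137)
94^8 ≡ 60 (mod 137)
94^17 ≡ 10 (mod 137)
94^34 ≡ 100 (mod 137)
94^68 ≡ 136 (mod 137)
94^136 ≡ 1 (mod 137) ✓
The smallest such exponent is 136, so the order of 94 is 136.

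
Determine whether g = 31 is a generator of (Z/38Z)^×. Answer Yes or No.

No

φ(38) = φ(2)·φ(19) = 1·18 = 18 = 2 · 3^2.
Test 31^(18/q) mod 38 for each prime factor q of 18:
31^9 ≡ 37 (mod 38)  [q = 2: ≢ 1 ✓]
31^6 ≡ 1 (mod 38)  [q = 3: ≡ 1 ✗]
Since 31^6 ≡ 1, the order of 31 divides 6 < 18, so 31 is not a primitive root.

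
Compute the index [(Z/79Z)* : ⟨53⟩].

1

ord(53) | φ(79) = 79 − 1 = 78 = 2 · 3 · 13.
Divisors of 78: 1, 2, 3, 6, 13, 26, 39, 78.
Compute 53^d (mod 79) for the divisors d until we hit 1:
53^1 ≡ 53 (mod 79)
53^2 ≡ 44 (mod 79)
53^3 ≡ 41 (mod 79)
53^6 ≡ 22 (mod 79)
53^13 ≡ 56 (mod 79)
53^26 ≡ 55 (mod 79)
53^39 ≡ 78 (mod 79)
53^78 ≡ 1 (mod 79) ✓
The order of 53 is 78, so the subgroup it generates has 78 elements.
Index = |(Z/79Z)^×| / |⟨53⟩| = 78 / 78 = 1.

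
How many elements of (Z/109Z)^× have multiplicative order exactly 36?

φ(109) = 109 − 1 = 108 = 2^2 · 3^3.
In a cyclic group of order 108, there are φ(d) elements of order d for each divisor d of 108, and zero for non-divisors.
36 = 2^2 · 3^2 divides 108, and φ(36) = 12.

12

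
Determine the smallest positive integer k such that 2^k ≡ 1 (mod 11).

ord(2) | φ(11) = 11 − 1 = 10 = 2 · 5.
Divisors of 10: 1, 2, 5, 10.
Evaluate successive powers at the divisors of 10:
2^1 ≡ 2 (mod 11)
2^2 ≡ 4 (mod 11)
2^5 ≡ 10 (mod 11)
2^10 ≡ 1 (mod 11) ✓
So ord_11(2) = 10.

10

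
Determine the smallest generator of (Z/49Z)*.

φ(49) = φ(7^2) = 7·(7−1) = 42 = 2 · 3 · 7.
g is a primitive root iff g^(42/q) ≢ 1 (mod 49) for each prime q ∈ {2, 3, 7}.
g = 2: 2^21 ≡ 1 — hits 1, so not a primitive root.
g = 3: 3^21 ≡ 48; 3^14 ≡ 30; 3^6 ≡ 43 — none is 1, so 3 is a primitive root.
Hence the least primitive root of 49 is 3.

3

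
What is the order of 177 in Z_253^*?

11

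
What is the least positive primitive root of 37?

2

φ(37) = 37 − 1 = 36 = 2^2 · 3^2.
Test candidates g = 2, 3, … against the prime factors q ∈ {2, 3} of φ(37): g is a generator iff g^(36/q) ≢ 1 for every such q.
g = 2: 2^18 ≡ 36; 2^12 ≡ 26 — none is 1, so 2 is a primitive root.
So 2 is the smallest generator of (Z/37Z)^×.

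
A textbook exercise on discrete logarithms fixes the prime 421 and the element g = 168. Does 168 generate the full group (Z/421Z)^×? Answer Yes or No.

Yes

φ(421) = 421 − 1 = 420 = 2^2 · 3 · 5 · 7.
168 is a primitive root mod 421 iff 168^(φ(421)/q) ≢ 1 for every prime q | φ(421), i.e. q ∈ {2, 3, 5, 7}.
168^210 ≡ 420 (mod 421)  [q = 2: ≢ 1 ✓]
168^140 ≡ 20 (mod 421)  [q = 3: ≢ 1 ✓]
168^84 ≡ 354 (mod 421)  [q = 5: ≢ 1 ✓]
168^60 ≡ 385 (mod 421)  [q = 7: ≢ 1 ✓]
None equal 1, so ord_421(168) = 420: 168 is a primitive root.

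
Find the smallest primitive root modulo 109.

6

φ(109) = 109 − 1 = 108 = 2^2 · 3^3.
Test candidates g = 2, 3, … against the prime factors q ∈ {2, 3} of φ(109): g is a generator iff g^(108/q) ≢ 1 for every such q.
g = 2: 2^54 ≡ 108; 2^36 ≡ 1 — hits 1, so not a primitive root.
g = 3: 3^54 ≡ 1 — hits 1, so not a primitive root.
g = 4: 4^54 ≡ 1 — hits 1, so not a primitive root.
g = 5: 5^54 ≡ 1 — hits 1, so not a primitive root.
g = 6: 6^54 ≡ 108; 6^36 ≡ 63 — none is 1, so 6 is a primitive root.
The smallest primitive root modulo 109 is 6.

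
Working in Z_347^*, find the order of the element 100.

The order of 100 must divide φ(347) = 347 − 1 = 346 = 2 · 173.
Divisors of 346: 1, 2, 173, 346.
Evaluate successive powers at the divisors of 346:
100^1 ≡ 100
100^2 ≡ 284
100^173 ≡ 1
Hence ord(100) = 173.

173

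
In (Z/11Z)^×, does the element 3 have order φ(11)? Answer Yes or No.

φ(11) = 11 − 1 = 10 = 2 · 5.
Test 3^(10/q) mod 11 for each prime factor q of 10:
3^5 ≡ 1 (mod 11)  [q = 2: ≡ 1 ✗]
3^2 ≡ 9 (mod 11)  [q = 5: ≢ 1 ✓]
3^5 ≡ 1 shows ord(3) | 5, strictly less than φ(11); not a primitive root.

No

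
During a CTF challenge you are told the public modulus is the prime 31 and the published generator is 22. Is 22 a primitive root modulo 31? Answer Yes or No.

Yes

φ(31) = 31 − 1 = 30 = 2 · 3 · 5.
Test 22^(30/q) mod 31 for each prime factor q of 30:
22^15 ≡ 30 (mod 31)  [q = 2: ≢ 1 ✓]
22^10 ≡ 5 (mod 31)  [q = 3: ≢ 1 ✓]
22^6 ≡ 8 (mod 31)  [q = 5: ≢ 1 ✓]
None equal 1, so ord_31(22) = 30: 22 is a primitive root.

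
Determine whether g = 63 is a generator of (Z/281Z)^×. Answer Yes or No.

No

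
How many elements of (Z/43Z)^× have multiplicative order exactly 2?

1

φ(43) = 43 − 1 = 42 = 2 · 3 · 7.
(Z/43Z)^× is cyclic (|G| = 42); a cyclic group of order m has exactly φ(d) elements of each order d | m, and none otherwise.
2 | 42, and φ(2) = 2 − 1 = 1.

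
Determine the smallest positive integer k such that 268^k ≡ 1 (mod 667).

154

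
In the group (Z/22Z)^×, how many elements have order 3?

0

φ(22) = φ(2)·φ(11) = 1·10 = 10 = 2 · 5.
In a cyclic group of order 10, there are φ(d) elements of order d for each divisor d of 10, and zero for non-divisors.
Here 10 is not a multiple of 3, so there are no elements of order 3.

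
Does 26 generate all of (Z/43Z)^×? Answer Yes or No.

Yes

φ(43) = 43 − 1 = 42 = 2 · 3 · 7.
26 is a primitive root mod 43 iff 26^(φ(43)/q) ≢ 1 for every prime q | φ(43), i.e. q ∈ {2, 3, 7}.
26^21 ≡ 42 (mod 43)  [q = 2: ≢ 1 ✓]
26^14 ≡ 6 (mod 43)  [q = 3: ≢ 1 ✓]
26^6 ≡ 35 (mod 43)  [q = 7: ≢ 1 ✓]
None equal 1, so ord_43(26) = 42: 26 is a primitive root.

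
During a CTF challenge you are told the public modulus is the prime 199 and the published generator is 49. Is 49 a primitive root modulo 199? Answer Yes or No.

No

φ(199) = 199 − 1 = 198 = 2 · 3^2 · 11.
Test 49^(198/q) mod 199 for each prime factor q of 198:
49^99 ≡ 1 (mod 199)  [q = 2: ≡ 1 ✗]
49^66 ≡ 92 (mod 199)  [q = 3: ≢ 1 ✓]
49^18 ≡ 114 (mod 199)  [q = 11: ≢ 1 ✓]
Since 49^99 ≡ 1, the order of 49 divides 99 < 198, so 49 is not a primitive root.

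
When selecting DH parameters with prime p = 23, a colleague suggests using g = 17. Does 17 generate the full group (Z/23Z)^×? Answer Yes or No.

Yes

φ(23) = 23 − 1 = 22 = 2 · 11.
An element g generates (Z/23Z)^× iff g^(22/q) ≢ 1 (mod 23) for each prime q ∈ {2, 11}.
17^11 ≡ 22 (mod 23)  [q = 2: ≢ 1 ✓]
17^2 ≡ 13 (mod 23)  [q = 11: ≢ 1 ✓]
Every test exponent gives a nontrivial residue, hence 17 generates the full group.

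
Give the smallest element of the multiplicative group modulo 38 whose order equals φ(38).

φ(38) = φ(2)·φ(19) = 1·18 = 18 = 2 · 3^2.
g is a primitive root iff g^(18/q) ≢ 1 (mod 38) for each prime q ∈ {2, 3}.
g = 2: gcd(2, 38) = 2 > 1, not a unit — skip.
g = 3: 3^9 ≡ 37; 3^6 ≡ 7 — none is 1, so 3 is a primitive root.
Hence the least primitive root of 38 is 3.

3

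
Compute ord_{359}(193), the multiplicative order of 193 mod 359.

ord(193) | φ(359) = 359 − 1 = 358 = 2 · 179.
Divisors of 358: 1, 2, 179, 358.
Compute 193^d (mod 359) for the divisors d until we hit 1:
193^1 ≡ 193 (mod 359)
193^2 ≡ 272 (mod 359)
193^179 ≡ 1 (mod 359) ✓
Therefore the multiplicative order of 193 modulo 359 is 179.

179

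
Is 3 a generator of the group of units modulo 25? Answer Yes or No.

Yes

φ(25) = φ(5^2) = 5·(5−1) = 20 = 2^2 · 5.
3 is a primitive root mod 25 iff 3^(φ(25)/q) ≢ 1 for every prime q | φ(25), i.e. q ∈ {2, 5}.
3^10 ≡ 24 (mod 25)  [q = 2: ≢ 1 ✓]
3^4 ≡ 6 (mod 25)  [q = 5: ≢ 1 ✓]
None equal 1, so ord_25(3) = 20: 3 is a primitive root.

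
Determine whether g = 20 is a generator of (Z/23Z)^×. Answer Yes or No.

Yes

φ(23) = 23 − 1 = 22 = 2 · 11.
An element g generates (Z/23Z)^× iff g^(22/q) ≢ 1 (mod 23) for each prime q ∈ {2, 11}.
20^11 ≡ 22 (mod 23)  [q = 2: ≢ 1 ✓]
20^2 ≡ 9 (mod 23)  [q = 11: ≢ 1 ✓]
Every test exponent gives a nontrivial residue, hence 20 generates the full group.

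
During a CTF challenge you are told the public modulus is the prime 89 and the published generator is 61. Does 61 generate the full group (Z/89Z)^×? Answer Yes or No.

φ(89) = 89 − 1 = 88 = 2^3 · 11.
An element g generates (Z/89Z)^× iff g^(88/q) ≢ 1 (mod 89) for each prime q ∈ {2, 11}.
61^44 ≡ 88 (mod 89)  [q = 2: ≢ 1 ✓]
61^8 ≡ 39 (mod 89)  [q = 11: ≢ 1 ✓]
None equal 1, so ord_89(61) = 88: 61 is a primitive root.

Yes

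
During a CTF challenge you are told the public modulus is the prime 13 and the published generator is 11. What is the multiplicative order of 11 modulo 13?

12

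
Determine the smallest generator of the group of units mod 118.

φ(118) = φ(2)·φ(59) = 1·58 = 58 = 2 · 29.
g is a primitive root iff g^(58/q) ≢ 1 (mod 118) for each prime q ∈ {2, 29}.
g = 2: gcd(2, 118) = 2 > 1, not a unit — skip.
g = 3: 3^29 ≡ 1 — hits 1, so not a primitive root.
g = 4: gcd(4, 118) = 2 > 1, not a unit — skip.
g = 5: 5^29 ≡ 1 — hits 1, so not a primitive root.
g = 6: gcd(6, 118) = 2 > 1, not a unit — skip.
g = 7: 7^29 ≡ 1 — hits 1, so not a primitive root.
g = 8: gcd(8, 118) = 2 > 1, not a unit — skip.
g = 9: 9^29 ≡ 1 — hits 1, so not a primitive root.
g = 10: gcd(10, 118) = 2 > 1, not a unit — skip.
g = 11: 11^29 ≡ 117; 11^2 ≡ 3 — none is 1, so 11 is a primitive root.
The smallest primitive root modulo 118 is 11.

11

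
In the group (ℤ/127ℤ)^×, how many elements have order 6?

2

φ(127) = 127 − 1 = 126 = 2 · 3^2 · 7.
(Z/127Z)^× is cyclic (|G| = 126); a cyclic group of order m has exactly φ(d) elements of each order d | m, and none otherwise.
6 = 2 · 3 divides 126, and φ(6) = 2.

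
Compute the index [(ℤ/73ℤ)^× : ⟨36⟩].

ord(36) | φ(73) = 73 − 1 = 72 = 2^3 · 3^2.
Divisors of 72: 1, 2, 3, 4, 6, 8, 9, 12, 18, 24, 36, 72.
Compute 36^d (mod 73) for the divisors d until we hit 1:
36^1 ≡ 36 (mod 73)
36^2 ≡ 55 (mod 73)
36^3 ≡ 9 (mod 73)
36^4 ≡ 32 (mod 73)
36^6 ≡ 8 (mod 73)
36^8 ≡ 2 (mod 73)
36^9 ≡ 72 (mod 73)
36^12 ≡ 64 (mod 73)
36^18 ≡ 1 (mod 73) ✓
The order of 36 is 18, so the subgroup it generates has 18 elements.
Index = |(Z/73Z)^×| / |⟨36⟩| = 72 / 18 = 4.

4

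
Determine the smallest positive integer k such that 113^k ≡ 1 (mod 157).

The order of 113 must divide φ(157) = 157 − 1 = 156 = 2^2 · 3 · 13.
Divisors of 156: 1, 2, 3, 4, 6, 12, 13, 26, 39, 52, 78, 156.
Compute 113^d (mod 157) for the divisors d until we hit 1:
113^1 ≡ 113 (mod 157)
113^2 ≡ 52 (mod 157)
113^3 ≡ 67 (mod 157)
113^4 ≡ 35 (mod 157)
113^6 ≡ 93 (mod 157)
113^12 ≡ 14 (mod 157)
113^13 ≡ 12 (mod 157)
113^26 ≡ 144 (mod 157)
113^39 ≡ 1 (mod 157) ✓
So ord_157(113) = 39.

39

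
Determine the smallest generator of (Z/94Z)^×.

5

φ(94) = φ(2)·φ(47) = 1·46 = 46 = 2 · 23.
Test candidates g = 2, 3, … against the prime factors q ∈ {2, 23} of φ(94): g is a generator iff g^(46/q) ≢ 1 for every such q.
g = 2: gcd(2, 94) = 2 > 1, not a unit — skip.
g = 3: 3^23 ≡ 1 — hits 1, so not a primitive root.
g = 4: gcd(4, 94) = 2 > 1, not a unit — skip.
g = 5: 5^23 ≡ 93; 5^2 ≡ 25 — none is 1, so 5 is a primitive root.
Hence the least primitive root of 94 is 5.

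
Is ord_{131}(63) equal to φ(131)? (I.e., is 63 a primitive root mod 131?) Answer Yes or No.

No

φ(131) = 131 − 1 = 130 = 2 · 5 · 13.
An element g generates (Z/131Z)^× iff g^(130/q) ≢ 1 (mod 131) for each prime q ∈ {2, 5, 13}.
63^65 ≡ 1 (mod 131)  [q = 2: ≡ 1 ✗]
63^26 ≡ 1 (mod 131)  [q = 5: ≡ 1 ✗]
63^10 ≡ 45 (mod 131)  [q = 13: ≢ 1 ✓]
The check at q = 2 fails, so 63 generates a proper subgroup.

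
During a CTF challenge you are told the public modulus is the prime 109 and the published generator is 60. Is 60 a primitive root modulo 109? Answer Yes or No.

No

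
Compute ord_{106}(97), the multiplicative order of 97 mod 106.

13

The order of 97 must divide φ(106) = φ(2)·φ(53) = 1·52 = 52 = 2^2 · 13.
Divisors of 52: 1, 2, 4, 13, 26, 52.
Compute 97^d (mod 106) for the divisors d until we hit 1:
97^1 ≡ 97 (mod 106)
97^2 ≡ 81 (mod 106)
97^4 ≡ 95 (mod 106)
97^13 ≡ 1 (mod 106) ✓
Therefore the multiplicative order of 97 modulo 106 is 13.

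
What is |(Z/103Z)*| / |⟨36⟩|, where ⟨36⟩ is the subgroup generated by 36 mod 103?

By Lagrange's theorem, ord_103(36) divides φ(103) = 103 − 1 = 102 = 2 · 3 · 17.
Divisors of 102: 1, 2, 3, 6, 17, 34, 51, 102.
Evaluate successive powers at the divisors of 102:
36^1 ≡ 36 (mod 103)
36^2 ≡ 60 (mod 103)
36^3 ≡ 100 (mod 103)
36^6 ≡ 9 (mod 103)
36^17 ≡ 46 (mod 103)
36^34 ≡ 56 (mod 103)
36^51 ≡ 1 (mod 103) ✓
Thus |⟨36⟩| = ord(36) = 51.
Index = |(Z/103Z)^×| / |⟨36⟩| = 102 / 51 = 2.

2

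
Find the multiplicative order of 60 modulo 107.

106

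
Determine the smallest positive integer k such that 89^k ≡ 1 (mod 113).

112

By Lagrange's theorem, ord_113(89) divides φ(113) = 113 − 1 = 112 = 2^4 · 7.
Divisors of 112: 1, 2, 4, 7, 8, 14, 16, 28, 56, 112.
Check 89^d mod 113 for each divisor in increasing order:
89^1 ≡ 89 (mod 113)
89^2 ≡ 11 (mod 113)
89^4 ≡ 8 (mod 113)
89^7 ≡ 35 (mod 113)
89^8 ≡ 64 (mod 113)
89^14 ≡ 95 (mod 113)
89^16 ≡ 28 (mod 113)
89^28 ≡ 98 (mod 113)
89^56 ≡ 112 (mod 113)
89^112 ≡ 1 (mod 113) ✓
The smallest such exponent is 112, so the order of 89 is 112.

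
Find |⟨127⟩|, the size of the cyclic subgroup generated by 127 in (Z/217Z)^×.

The order of 127 must divide φ(217) = φ(7·31) = (7−1)·(31−1) = 6·30 = 180 = 2^2 · 3^2 · 5.
Divisors of 180: 1, 2, 3, 4, 5, 6, 9, 10, 12, 15, 18, 20, 30, 36, 45, 60, 90, 180.
Compute 127^d (mod 217) for the divisors d until we hit 1:
127^1 ≡ 127 (mod 217)
127^2 ≡ 71 (mod 217)
127^3 ≡ 120 (mod 217)
127^4 ≡ 50 (mod 217)
127^5 ≡ 57 (mod 217)
127^6 ≡ 78 (mod 217)
127^9 ≡ 29 (mod 217)
127^10 ≡ 211 (mod 217)
127^12 ≡ 8 (mod 217)
127^15 ≡ 92 (mod 217)
127^18 ≡ 190 (mod 217)
127^20 ≡ 36 (mod 217)
127^30 ≡ 1 (mod 217) ✓
Therefore the multiplicative order of 127 modulo 217 is 30.

30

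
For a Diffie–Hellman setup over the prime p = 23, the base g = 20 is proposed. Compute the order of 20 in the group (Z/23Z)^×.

22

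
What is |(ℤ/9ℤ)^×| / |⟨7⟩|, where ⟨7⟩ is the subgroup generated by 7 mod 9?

By Lagrange's theorem, ord_9(7) divides φ(9) = φ(3^2) = 3·(3−1) = 6 = 2 · 3.
Divisors of 6: 1, 2, 3, 6.
Compute 7^d (mod 9) for the divisors d until we hit 1:
7^1 ≡ 7 (mod 9)
7^2 ≡ 4 (mod 9)
7^3 ≡ 1 (mod 9) ✓
The order of 7 is 3, so the subgroup it generates has 3 elements.
Index = |(Z/9Z)^×| / |⟨7⟩| = 6 / 3 = 2.

2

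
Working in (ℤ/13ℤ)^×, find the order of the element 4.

Since 4 ∈ (Z/13Z)^×, its order divides φ(13) = 13 − 1 = 12 = 2^2 · 3.
Divisors of 12: 1, 2, 3, 4, 6, 12.
Compute 4^d (mod 13) for the divisors d until we hit 1:
4^1 ≡ 4 (mod 13)
4^2 ≡ 3 (mod 13)
4^3 ≡ 12 (mod 13)
4^4 ≡ 9 (mod 13)
4^6 ≡ 1 (mod 13) ✓
The smallest such exponent is 6, so the order of 4 is 6.

6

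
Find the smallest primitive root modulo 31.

3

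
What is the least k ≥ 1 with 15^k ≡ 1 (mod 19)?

18

Since 15 ∈ (Z/19Z)^×, its order divides φ(19) = 19 − 1 = 18 = 2 · 3^2.
Divisors of 18: 1, 2, 3, 6, 9, 18.
Test each divisor d:
15^1 ≡ 15 (mod 19)
15^2 ≡ 16 (mod 19)
15^3 ≡ 12 (mod 19)
15^6 ≡ 11 (mod 19)
15^9 ≡ 18 (mod 19)
15^18 ≡ 1 (mod 19) ✓
So ord_19(15) = 18.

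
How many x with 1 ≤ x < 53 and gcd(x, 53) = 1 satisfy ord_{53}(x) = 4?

2

φ(53) = 53 − 1 = 52 = 2^2 · 13.
In a cyclic group of order 52, there are φ(d) elements of order d for each divisor d of 52, and zero for non-divisors.
4 = 2^2 divides 52, and φ(4) = 2.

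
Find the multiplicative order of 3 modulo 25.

20

The order of 3 must divide φ(25) = φ(5^2) = 5·(5−1) = 20 = 2^2 · 5.
Divisors of 20: 1, 2, 4, 5, 10, 20.
Test each divisor d:
3^1 ≡ 3 (mod 25)
3^2 ≡ 9 (mod 25)
3^4 ≡ 6 (mod 25)
3^5 ≡ 18 (mod 25)
3^10 ≡ 24 (mod 25)
3^20 ≡ 1 (mod 25) ✓
Therefore the multiplicative order of 3 modulo 25 is 20.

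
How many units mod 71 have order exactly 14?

6

φ(71) = 71 − 1 = 70 = 2 · 5 · 7.
In a cyclic group of order 70, there are φ(d) elements of order d for each divisor d of 70, and zero for non-divisors.
14 = 2 · 7 divides 70, and φ(14) = 6.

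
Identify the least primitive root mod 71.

φ(71) = 71 − 1 = 70 = 2 · 5 · 7.
Test candidates g = 2, 3, … against the prime factors q ∈ {2, 5, 7} of φ(71): g is a generator iff g^(70/q) ≢ 1 for every such q.
g = 2: 2^35 ≡ 1 — hits 1, so not a primitive root.
g = 3: 3^35 ≡ 1 — hits 1, so not a primitive root.
g = 4: 4^35 ≡ 1 — hits 1, so not a primitive root.
g = 5: 5^35 ≡ 1 — hits 1, so not a primitive root.
g = 6: 6^35 ≡ 1 — hits 1, so not a primitive root.
g = 7: 7^35 ≡ 70; 7^14 ≡ 54; 7^10 ≡ 45 — none is 1, so 7 is a primitive root.
Hence the least primitive root of 71 is 7.

7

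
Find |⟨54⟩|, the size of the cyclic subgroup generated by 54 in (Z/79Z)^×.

Since 54 ∈ (Z/79Z)^×, its order divides φ(79) = 79 − 1 = 78 = 2 · 3 · 13.
Divisors of 78: 1, 2, 3, 6, 13, 26, 39, 78.
Compute 54^d (mod 79) for the divisors d until we hit 1:
54^1 ≡ 54 (mod 79)
54^2 ≡ 72 (mod 79)
54^3 ≡ 17 (mod 79)
54^6 ≡ 52 (mod 79)
54^13 ≡ 24 (mod 79)
54^26 ≡ 23 (mod 79)
54^39 ≡ 78 (mod 79)
54^78 ≡ 1 (mod 79) ✓
The smallest such exponent is 78, so the order of 54 is 78.

78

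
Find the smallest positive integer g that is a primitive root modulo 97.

φ(97) = 97 − 1 = 96 = 2^5 · 3.
Test candidates g = 2, 3, … against the prime factors q ∈ {2, 3} of φ(97): g is a generator iff g^(96/q) ≢ 1 for every such q.
g = 2: 2^48 ≡ 1 — hits 1, so not a primitive root.
g = 3: 3^48 ≡ 1 — hits 1, so not a primitive root.
g = 4: 4^48 ≡ 1 — hits 1, so not a primitive root.
g = 5: 5^48 ≡ 96; 5^32 ≡ 35 — none is 1, so 5 is a primitive root.
The smallest primitive root modulo 97 is 5.

5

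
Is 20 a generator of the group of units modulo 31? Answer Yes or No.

No

φ(31) = 31 − 1 = 30 = 2 · 3 · 5.
20 is a primitive root mod 31 iff 20^(φ(31)/q) ≢ 1 for every prime q | φ(31), i.e. q ∈ {2, 3, 5}.
20^15 ≡ 1 (mod 31)  [q = 2: ≡ 1 ✗]
20^10 ≡ 5 (mod 31)  [q = 3: ≢ 1 ✓]
20^6 ≡ 4 (mod 31)  [q = 5: ≢ 1 ✓]
Since 20^15 ≡ 1, the order of 20 divides 15 < 30, so 20 is not a primitive root.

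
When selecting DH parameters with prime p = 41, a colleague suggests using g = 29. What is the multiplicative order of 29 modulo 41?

40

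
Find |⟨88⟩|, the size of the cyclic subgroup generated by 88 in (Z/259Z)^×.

Since 88 ∈ (Z/259Z)^×, its order divides φ(259) = φ(7·37) = (7−1)·(37−1) = 6·36 = 216 = 2^3 · 3^3.
Divisors of 216: 1, 2, 3, 4, 6, 8, 9, 12, 18, 24, 27, 36, 54, 72, 108, 216.
Evaluate successive powers at the divisors of 216:
88^1 ≡ 88
88^2 ≡ 233
88^3 ≡ 43
88^4 ≡ 158
88^6 ≡ 36
88^8 ≡ 100
88^9 ≡ 253
88^12 ≡ 1
So ord_259(88) = 12.

12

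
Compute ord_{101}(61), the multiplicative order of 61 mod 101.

100

The order of 61 must divide φ(101) = 101 − 1 = 100 = 2^2 · 5^2.
Divisors of 100: 1, 2, 4, 5, 10, 20, 25, 50, 100.
Test each divisor d:
61^1 ≡ 61 (mod 101)
61^2 ≡ 85 (mod 101)
61^4 ≡ 54 (mod 101)
61^5 ≡ 62 (mod 101)
61^10 ≡ 6 (mod 101)
61^20 ≡ 36 (mod 101)
61^25 ≡ 10 (mod 101)
61^50 ≡ 100 (mod 101)
61^100 ≡ 1 (mod 101) ✓
Therefore the multiplicative order of 61 modulo 101 is 100.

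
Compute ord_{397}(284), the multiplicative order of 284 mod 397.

Since 284 ∈ (Z/397Z)^×, its order divides φ(397) = 397 − 1 = 396 = 2^2 · 3^2 · 11.
Divisors of 396: 1, 2, 3, 4, 6, 9, 11, 12, 18, 22, 33, 36, 44, 66, 99, 132, 198, 396.
Test each divisor d:
284^1 ≡ 284
284^2 ≡ 65
284^3 ≡ 198
284^4 ≡ 255
284^6 ≡ 298
284^9 ≡ 248
284^11 ≡ 240
284^12 ≡ 273
284^18 ≡ 366
284^22 ≡ 35
284^33 ≡ 63
284^36 ≡ 167
284^44 ≡ 34
284^66 ≡ 396
284^99 ≡ 334
284^132 ≡ 1
Therefore the multiplicative order of 284 modulo 397 is 132.

132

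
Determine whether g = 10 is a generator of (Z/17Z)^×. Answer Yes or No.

Yes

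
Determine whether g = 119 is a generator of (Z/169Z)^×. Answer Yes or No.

φ(169) = φ(13^2) = 13·(13−1) = 156 = 2^2 · 3 · 13.
119 is a primitive root mod 169 iff 119^(φ(169)/q) ≢ 1 for every prime q | φ(169), i.e. q ∈ {2, 3, 13}.
119^78 ≡ 168 (mod 169)  [q = 2: ≢ 1 ✓]
119^52 ≡ 146 (mod 169)  [q = 3: ≢ 1 ✓]
119^12 ≡ 66 (mod 169)  [q = 13: ≢ 1 ✓]
None equal 1, so ord_169(119) = 156: 119 is a primitive root.

Yes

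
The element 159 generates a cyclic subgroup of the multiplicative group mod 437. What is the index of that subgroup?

6

ord(159) | φ(437) = φ(19·23) = (19−1)·(23−1) = 18·22 = 396 = 2^2 · 3^2 · 11.
Divisors of 396: 1, 2, 3, 4, 6, 9, 11, 12, 18, 22, 33, 36, 44, 66, 99, 132, 198, 396.
Check 159^d mod 437 for each divisor in increasing order:
159^1 ≡ 159
159^2 ≡ 372
159^3 ≡ 153
159^4 ≡ 292
159^6 ≡ 248
159^9 ≡ 362
159^11 ≡ 68
159^12 ≡ 324
159^18 ≡ 381
159^22 ≡ 254
159^33 ≡ 229
159^36 ≡ 77
159^44 ≡ 277
159^66 ≡ 1
The order of 159 is 66, so the subgroup it generates has 66 elements.
[(Z/437Z)^× : ⟨159⟩] = 396/66 = 6.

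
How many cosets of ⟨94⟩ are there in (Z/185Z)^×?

4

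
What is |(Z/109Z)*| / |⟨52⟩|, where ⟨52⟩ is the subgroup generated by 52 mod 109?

Since 52 ∈ (Z/109Z)^×, its order divides φ(109) = 109 − 1 = 108 = 2^2 · 3^3.
Divisors of 108: 1, 2, 3, 4, 6, 9, 12, 18, 27, 36, 54, 108.
Check 52^d mod 109 for each divisor in increasing order:
52^1 ≡ 52 (mod 109)
52^2 ≡ 88 (mod 109)
52^3 ≡ 107 (mod 109)
52^4 ≡ 5 (mod 109)
52^6 ≡ 4 (mod 109)
52^9 ≡ 101 (mod 109)
52^12 ≡ 16 (mod 109)
52^18 ≡ 64 (mod 109)
52^27 ≡ 33 (mod 109)
52^36 ≡ 63 (mod 109)
52^54 ≡ 108 (mod 109)
52^108 ≡ 1 (mod 109) ✓
The order of 52 is 108, so the subgroup it generates has 108 elements.
[(Z/109Z)^× : ⟨52⟩] = 108/108 = 1.

1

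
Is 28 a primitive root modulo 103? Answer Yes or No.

No

φ(103) = 103 − 1 = 102 = 2 · 3 · 17.
28 is a primitive root mod 103 iff 28^(φ(103)/q) ≢ 1 for every prime q | φ(103), i.e. q ∈ {2, 3, 17}.
28^51 ≡ 1 (mod 103)  [q = 2: ≡ 1 ✗]
28^34 ≡ 46 (mod 103)  [q = 3: ≢ 1 ✓]
28^6 ≡ 66 (mod 103)  [q = 17: ≢ 1 ✓]
The check at q = 2 fails, so 28 generates a proper subgroup.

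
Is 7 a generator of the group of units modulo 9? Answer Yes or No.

No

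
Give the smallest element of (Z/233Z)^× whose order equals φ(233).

3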